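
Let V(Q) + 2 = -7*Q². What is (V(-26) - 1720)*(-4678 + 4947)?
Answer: -1736126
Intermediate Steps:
V(Q) = -2 - 7*Q²
(V(-26) - 1720)*(-4678 + 4947) = ((-2 - 7*(-26)²) - 1720)*(-4678 + 4947) = ((-2 - 7*676) - 1720)*269 = ((-2 - 4732) - 1720)*269 = (-4734 - 1720)*269 = -6454*269 = -1736126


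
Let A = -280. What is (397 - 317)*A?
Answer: -22400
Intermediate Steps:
(397 - 317)*A = (397 - 317)*(-280) = 80*(-280) = -22400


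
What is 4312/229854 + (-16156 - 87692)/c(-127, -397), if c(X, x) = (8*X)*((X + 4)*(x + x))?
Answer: 9410964977/475149361866 ≈ 0.019806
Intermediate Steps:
c(X, x) = 16*X*x*(4 + X) (c(X, x) = (8*X)*((4 + X)*(2*x)) = (8*X)*(2*x*(4 + X)) = 16*X*x*(4 + X))
4312/229854 + (-16156 - 87692)/c(-127, -397) = 4312/229854 + (-16156 - 87692)/((16*(-127)*(-397)*(4 - 127))) = 4312*(1/229854) - 103848/(16*(-127)*(-397)*(-123)) = 2156/114927 - 103848/(-99224592) = 2156/114927 - 103848*(-1/99224592) = 2156/114927 + 4327/4134358 = 9410964977/475149361866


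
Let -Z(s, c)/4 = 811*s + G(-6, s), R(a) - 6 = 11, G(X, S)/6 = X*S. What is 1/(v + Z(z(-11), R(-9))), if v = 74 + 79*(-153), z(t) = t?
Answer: 1/22087 ≈ 4.5275e-5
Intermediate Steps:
G(X, S) = 6*S*X (G(X, S) = 6*(X*S) = 6*(S*X) = 6*S*X)
R(a) = 17 (R(a) = 6 + 11 = 17)
Z(s, c) = -3100*s (Z(s, c) = -4*(811*s + 6*s*(-6)) = -4*(811*s - 36*s) = -3100*s)
v = -12013 (v = 74 - 12087 = -12013)
1/(v + Z(z(-11), R(-9))) = 1/(-12013 - 3100*(-11)) = 1/(-12013 + 34100) = 1/22087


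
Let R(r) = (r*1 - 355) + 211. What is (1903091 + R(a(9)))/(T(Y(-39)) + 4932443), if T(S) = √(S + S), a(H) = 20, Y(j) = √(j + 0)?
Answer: 1902967/(4932443 + √2*39^(¼)*√I) ≈ 0.38581 - 1.9547e-7*I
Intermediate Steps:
Y(j) = √j
R(r) = -144 + r (R(r) = (r - 355) + 211 = (-355 + r) + 211 = -144 + r)
T(S) = √2*√S (T(S) = √(2*S) = √2*√S)
(1903091 + R(a(9)))/(T(Y(-39)) + 4932443) = (1903091 + (-144 + 20))/(√2*√(√(-39)) + 4932443) = (1903091 - 124)/(√2*√(I*√39) + 4932443) = 1902967/(√2*(39^(¼)*√I) + 4932443) = 1902967/(√2*39^(¼)*√I + 4932443) = 1902967/(4932443 + √2*39^(¼)*√I)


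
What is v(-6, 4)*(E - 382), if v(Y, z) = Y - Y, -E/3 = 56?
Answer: 0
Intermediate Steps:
E = -168 (E = -3*56 = -168)
v(Y, z) = 0
v(-6, 4)*(E - 382) = 0*(-168 - 382) = 0*(-550) = 0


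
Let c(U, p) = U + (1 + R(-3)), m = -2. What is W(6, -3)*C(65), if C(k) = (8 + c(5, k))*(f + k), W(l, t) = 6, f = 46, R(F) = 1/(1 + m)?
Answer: 8658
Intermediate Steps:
R(F) = -1 (R(F) = 1/(1 - 2) = 1/(-1) = -1)
c(U, p) = U (c(U, p) = U + (1 - 1) = U + 0 = U)
C(k) = 598 + 13*k (C(k) = (8 + 5)*(46 + k) = 13*(46 + k) = 598 + 13*k)
W(6, -3)*C(65) = 6*(598 + 13*65) = 6*(598 + 845) = 6*1443 = 8658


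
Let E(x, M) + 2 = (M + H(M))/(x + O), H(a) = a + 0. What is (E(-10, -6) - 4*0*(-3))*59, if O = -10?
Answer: -413/5 ≈ -82.600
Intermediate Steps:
H(a) = a
E(x, M) = -2 + 2*M/(-10 + x) (E(x, M) = -2 + (M + M)/(x - 10) = -2 + (2*M)/(-10 + x) = -2 + 2*M/(-10 + x))
(E(-10, -6) - 4*0*(-3))*59 = (2*(10 - 6 - 1*(-10))/(-10 - 10) - 4*0*(-3))*59 = (2*(10 - 6 + 10)/(-20) + 0*(-3))*59 = (2*(-1/20)*14 + 0)*59 = (-7/5 + 0)*59 = -7/5*59 = -413/5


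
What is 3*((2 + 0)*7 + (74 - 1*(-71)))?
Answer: 477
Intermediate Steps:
3*((2 + 0)*7 + (74 - 1*(-71))) = 3*(2*7 + (74 + 71)) = 3*(14 + 145) = 3*159 = 477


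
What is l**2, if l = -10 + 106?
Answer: 9216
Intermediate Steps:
l = 96
l**2 = 96**2 = 9216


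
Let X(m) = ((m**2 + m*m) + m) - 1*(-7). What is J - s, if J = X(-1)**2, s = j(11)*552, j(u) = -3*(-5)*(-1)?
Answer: 8344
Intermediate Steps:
j(u) = -15 (j(u) = 15*(-1) = -15)
s = -8280 (s = -15*552 = -8280)
X(m) = 7 + m + 2*m**2 (X(m) = ((m**2 + m**2) + m) + 7 = (2*m**2 + m) + 7 = (m + 2*m**2) + 7 = 7 + m + 2*m**2)
J = 64 (J = (7 - 1 + 2*(-1)**2)**2 = (7 - 1 + 2*1)**2 = (7 - 1 + 2)**2 = 8**2 = 64)
J - s = 64 - 1*(-8280) = 64 + 8280 = 8344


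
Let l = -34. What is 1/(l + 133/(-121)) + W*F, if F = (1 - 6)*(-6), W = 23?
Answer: 2930309/4247 ≈ 689.97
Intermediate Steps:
F = 30 (F = -5*(-6) = 30)
1/(l + 133/(-121)) + W*F = 1/(-34 + 133/(-121)) + 23*30 = 1/(-34 + 133*(-1/121)) + 690 = 1/(-34 - 133/121) + 690 = 1/(-4247/121) + 690 = -121/4247 + 690 = 2930309/4247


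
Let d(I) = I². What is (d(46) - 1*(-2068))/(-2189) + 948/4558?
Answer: -8497750/4988731 ≈ -1.7034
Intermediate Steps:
(d(46) - 1*(-2068))/(-2189) + 948/4558 = (46² - 1*(-2068))/(-2189) + 948/4558 = (2116 + 2068)*(-1/2189) + 948*(1/4558) = 4184*(-1/2189) + 474/2279 = -4184/2189 + 474/2279 = -8497750/4988731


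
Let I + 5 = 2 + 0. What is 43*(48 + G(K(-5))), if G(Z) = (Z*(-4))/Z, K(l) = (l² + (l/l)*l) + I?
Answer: 1892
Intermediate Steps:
I = -3 (I = -5 + (2 + 0) = -5 + 2 = -3)
K(l) = -3 + l + l² (K(l) = (l² + (l/l)*l) - 3 = (l² + 1*l) - 3 = (l² + l) - 3 = (l + l²) - 3 = -3 + l + l²)
G(Z) = -4 (G(Z) = (-4*Z)/Z = -4)
43*(48 + G(K(-5))) = 43*(48 - 4) = 43*44 = 1892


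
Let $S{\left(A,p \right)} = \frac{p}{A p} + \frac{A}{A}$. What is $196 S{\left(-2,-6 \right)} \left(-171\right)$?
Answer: $-16758$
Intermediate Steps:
$S{\left(A,p \right)} = 1 + \frac{1}{A}$ ($S{\left(A,p \right)} = p \frac{1}{A p} + 1 = \frac{1}{A} + 1 = 1 + \frac{1}{A}$)
$196 S{\left(-2,-6 \right)} \left(-171\right) = 196 \frac{1 - 2}{-2} \left(-171\right) = 196 \left(\left(- \frac{1}{2}\right) \left(-1\right)\right) \left(-171\right) = 196 \cdot \frac{1}{2} \left(-171\right) = 98 \left(-171\right) = -16758$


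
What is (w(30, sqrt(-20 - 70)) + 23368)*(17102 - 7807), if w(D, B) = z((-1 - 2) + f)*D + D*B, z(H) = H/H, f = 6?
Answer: 217484410 + 836550*I*sqrt(10) ≈ 2.1748e+8 + 2.6454e+6*I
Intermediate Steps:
z(H) = 1
w(D, B) = D + B*D (w(D, B) = 1*D + D*B = D + B*D)
(w(30, sqrt(-20 - 70)) + 23368)*(17102 - 7807) = (30*(1 + sqrt(-20 - 70)) + 23368)*(17102 - 7807) = (30*(1 + sqrt(-90)) + 23368)*9295 = (30*(1 + 3*I*sqrt(10)) + 23368)*9295 = ((30 + 90*I*sqrt(10)) + 23368)*9295 = (23398 + 90*I*sqrt(10))*9295 = 217484410 + 836550*I*sqrt(10)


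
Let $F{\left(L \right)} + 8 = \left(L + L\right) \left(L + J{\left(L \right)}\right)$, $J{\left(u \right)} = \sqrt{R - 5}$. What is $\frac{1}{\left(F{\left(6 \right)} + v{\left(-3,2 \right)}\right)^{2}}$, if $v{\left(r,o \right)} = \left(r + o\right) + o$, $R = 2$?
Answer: $\frac{1}{\left(65 + 12 i \sqrt{3}\right)^{2}} \approx 0.00017489 - 0.00012459 i$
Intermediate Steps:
$J{\left(u \right)} = i \sqrt{3}$ ($J{\left(u \right)} = \sqrt{2 - 5} = \sqrt{-3} = i \sqrt{3}$)
$v{\left(r,o \right)} = r + 2 o$ ($v{\left(r,o \right)} = \left(o + r\right) + o = r + 2 o$)
$F{\left(L \right)} = -8 + 2 L \left(L + i \sqrt{3}\right)$ ($F{\left(L \right)} = -8 + \left(L + L\right) \left(L + i \sqrt{3}\right) = -8 + 2 L \left(L + i \sqrt{3}\right)$)
$\frac{1}{\left(F{\left(6 \right)} + v{\left(-3,2 \right)}\right)^{2}} = \frac{1}{\left(\left(-8 + 2 \cdot 6^{2} + 2 i 6 \sqrt{3}\right) + \left(-3 + 2 \cdot 2\right)\right)^{2}} = \frac{1}{\left(\left(-8 + 2 \cdot 36 + 12 i \sqrt{3}\right) + \left(-3 + 4\right)\right)^{2}} = \frac{1}{\left(\left(-8 + 72 + 12 i \sqrt{3}\right) + 1\right)^{2}} = \frac{1}{\left(\left(64 + 12 i \sqrt{3}\right) + 1\right)^{2}} = \frac{1}{\left(65 + 12 i \sqrt{3}\right)^{2}}$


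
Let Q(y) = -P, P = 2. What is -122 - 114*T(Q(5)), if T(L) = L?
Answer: 106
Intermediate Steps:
Q(y) = -2 (Q(y) = -1*2 = -2)
-122 - 114*T(Q(5)) = -122 - 114*(-2) = -122 + 228 = 106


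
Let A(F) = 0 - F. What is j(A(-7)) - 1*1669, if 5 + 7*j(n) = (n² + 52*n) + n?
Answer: -11268/7 ≈ -1609.7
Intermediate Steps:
A(F) = -F
j(n) = -5/7 + n²/7 + 53*n/7 (j(n) = -5/7 + ((n² + 52*n) + n)/7 = -5/7 + (n² + 53*n)/7 = -5/7 + (n²/7 + 53*n/7) = -5/7 + n²/7 + 53*n/7)
j(A(-7)) - 1*1669 = (-5/7 + (-1*(-7))²/7 + 53*(-1*(-7))/7) - 1*1669 = (-5/7 + (⅐)*7² + (53/7)*7) - 1669 = (-5/7 + (⅐)*49 + 53) - 1669 = (-5/7 + 7 + 53) - 1669 = 415/7 - 1669 = -11268/7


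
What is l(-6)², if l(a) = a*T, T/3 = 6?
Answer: 11664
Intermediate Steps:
T = 18 (T = 3*6 = 18)
l(a) = 18*a (l(a) = a*18 = 18*a)
l(-6)² = (18*(-6))² = (-108)² = 11664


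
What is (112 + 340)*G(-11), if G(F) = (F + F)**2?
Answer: 218768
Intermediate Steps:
G(F) = 4*F**2 (G(F) = (2*F)**2 = 4*F**2)
(112 + 340)*G(-11) = (112 + 340)*(4*(-11)**2) = 452*(4*121) = 452*484 = 218768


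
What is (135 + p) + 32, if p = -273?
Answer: -106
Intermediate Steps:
(135 + p) + 32 = (135 - 273) + 32 = -138 + 32 = -106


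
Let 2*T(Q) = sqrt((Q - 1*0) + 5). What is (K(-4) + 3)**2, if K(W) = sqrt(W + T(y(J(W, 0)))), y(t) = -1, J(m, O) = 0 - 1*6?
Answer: (3 + I*sqrt(3))**2 ≈ 6.0 + 10.392*I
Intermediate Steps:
J(m, O) = -6 (J(m, O) = 0 - 6 = -6)
T(Q) = sqrt(5 + Q)/2 (T(Q) = sqrt((Q - 1*0) + 5)/2 = sqrt((Q + 0) + 5)/2 = sqrt(Q + 5)/2 = sqrt(5 + Q)/2)
K(W) = sqrt(1 + W) (K(W) = sqrt(W + sqrt(5 - 1)/2) = sqrt(W + sqrt(4)/2) = sqrt(W + (1/2)*2) = sqrt(W + 1) = sqrt(1 + W))
(K(-4) + 3)**2 = (sqrt(1 - 4) + 3)**2 = (sqrt(-3) + 3)**2 = (I*sqrt(3) + 3)**2 = (3 + I*sqrt(3))**2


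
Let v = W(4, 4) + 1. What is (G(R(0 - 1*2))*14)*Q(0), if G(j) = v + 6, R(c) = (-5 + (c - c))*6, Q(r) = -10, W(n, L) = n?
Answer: -1540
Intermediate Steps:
v = 5 (v = 4 + 1 = 5)
R(c) = -30 (R(c) = (-5 + 0)*6 = -5*6 = -30)
G(j) = 11 (G(j) = 5 + 6 = 11)
(G(R(0 - 1*2))*14)*Q(0) = (11*14)*(-10) = 154*(-10) = -1540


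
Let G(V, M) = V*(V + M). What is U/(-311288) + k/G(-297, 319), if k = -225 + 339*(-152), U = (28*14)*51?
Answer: 665810839/84748158 ≈ 7.8563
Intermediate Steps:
U = 19992 (U = 392*51 = 19992)
k = -51753 (k = -225 - 51528 = -51753)
G(V, M) = V*(M + V)
U/(-311288) + k/G(-297, 319) = 19992/(-311288) - 51753*(-1/(297*(319 - 297))) = 19992*(-1/311288) - 51753/((-297*22)) = -2499/38911 - 51753/(-6534) = -2499/38911 - 51753*(-1/6534) = -2499/38911 + 17251/2178 = 665810839/84748158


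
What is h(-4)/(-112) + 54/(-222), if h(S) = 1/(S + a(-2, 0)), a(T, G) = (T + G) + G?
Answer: -6011/24864 ≈ -0.24176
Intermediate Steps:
a(T, G) = T + 2*G (a(T, G) = (G + T) + G = T + 2*G)
h(S) = 1/(-2 + S) (h(S) = 1/(S + (-2 + 2*0)) = 1/(S + (-2 + 0)) = 1/(S - 2) = 1/(-2 + S))
h(-4)/(-112) + 54/(-222) = 1/(-2 - 4*(-112)) + 54/(-222) = -1/112/(-6) + 54*(-1/222) = -1/6*(-1/112) - 9/37 = 1/672 - 9/37 = -6011/24864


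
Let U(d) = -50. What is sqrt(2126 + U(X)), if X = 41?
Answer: 2*sqrt(519) ≈ 45.563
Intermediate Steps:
sqrt(2126 + U(X)) = sqrt(2126 - 50) = sqrt(2076) = 2*sqrt(519)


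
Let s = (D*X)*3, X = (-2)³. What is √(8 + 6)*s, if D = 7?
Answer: -168*√14 ≈ -628.60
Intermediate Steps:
X = -8
s = -168 (s = (7*(-8))*3 = -56*3 = -168)
√(8 + 6)*s = √(8 + 6)*(-168) = √14*(-168) = -168*√14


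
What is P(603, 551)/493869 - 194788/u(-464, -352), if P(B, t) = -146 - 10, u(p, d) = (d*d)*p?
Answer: 660841573/215100362752 ≈ 0.0030722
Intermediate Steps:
u(p, d) = p*d**2 (u(p, d) = d**2*p = p*d**2)
P(B, t) = -156
P(603, 551)/493869 - 194788/u(-464, -352) = -156/493869 - 194788/((-464*(-352)**2)) = -156*1/493869 - 194788/((-464*123904)) = -52/164623 - 194788/(-57491456) = -52/164623 - 194788*(-1/57491456) = -52/164623 + 4427/1306624 = 660841573/215100362752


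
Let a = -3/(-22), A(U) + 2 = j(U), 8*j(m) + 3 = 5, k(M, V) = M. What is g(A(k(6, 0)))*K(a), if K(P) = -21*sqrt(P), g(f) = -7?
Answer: 147*sqrt(66)/22 ≈ 54.283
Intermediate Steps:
j(m) = 1/4 (j(m) = -3/8 + (1/8)*5 = -3/8 + 5/8 = 1/4)
A(U) = -7/4 (A(U) = -2 + 1/4 = -7/4)
a = 3/22 (a = -3*(-1/22) = 3/22 ≈ 0.13636)
g(A(k(6, 0)))*K(a) = -(-147)*sqrt(3/22) = -(-147)*sqrt(66)/22 = 147*sqrt(66)/22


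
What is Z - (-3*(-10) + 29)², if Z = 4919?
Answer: 1438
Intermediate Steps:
Z - (-3*(-10) + 29)² = 4919 - (-3*(-10) + 29)² = 4919 - (30 + 29)² = 4919 - 1*59² = 4919 - 1*3481 = 4919 - 3481 = 1438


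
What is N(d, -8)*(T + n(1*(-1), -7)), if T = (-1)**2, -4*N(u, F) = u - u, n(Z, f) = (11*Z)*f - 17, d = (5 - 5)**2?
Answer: 0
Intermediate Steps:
d = 0 (d = 0**2 = 0)
n(Z, f) = -17 + 11*Z*f (n(Z, f) = 11*Z*f - 17 = -17 + 11*Z*f)
N(u, F) = 0 (N(u, F) = -(u - u)/4 = -1/4*0 = 0)
T = 1
N(d, -8)*(T + n(1*(-1), -7)) = 0*(1 + (-17 + 11*(1*(-1))*(-7))) = 0*(1 + (-17 + 11*(-1)*(-7))) = 0*(1 + (-17 + 77)) = 0*(1 + 60) = 0*61 = 0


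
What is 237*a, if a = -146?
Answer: -34602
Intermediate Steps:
237*a = 237*(-146) = -34602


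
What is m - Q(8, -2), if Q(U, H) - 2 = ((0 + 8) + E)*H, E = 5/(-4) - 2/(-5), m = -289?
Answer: -2767/10 ≈ -276.70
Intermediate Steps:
E = -17/20 (E = 5*(-¼) - 2*(-⅕) = -5/4 + ⅖ = -17/20 ≈ -0.85000)
Q(U, H) = 2 + 143*H/20 (Q(U, H) = 2 + ((0 + 8) - 17/20)*H = 2 + (8 - 17/20)*H = 2 + 143*H/20)
m - Q(8, -2) = -289 - (2 + (143/20)*(-2)) = -289 - (2 - 143/10) = -289 - 1*(-123/10) = -289 + 123/10 = -2767/10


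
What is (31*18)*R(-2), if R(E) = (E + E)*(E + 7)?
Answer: -11160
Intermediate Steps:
R(E) = 2*E*(7 + E) (R(E) = (2*E)*(7 + E) = 2*E*(7 + E))
(31*18)*R(-2) = (31*18)*(2*(-2)*(7 - 2)) = 558*(2*(-2)*5) = 558*(-20) = -11160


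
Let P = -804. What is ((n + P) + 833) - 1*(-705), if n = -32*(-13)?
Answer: 1150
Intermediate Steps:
n = 416
((n + P) + 833) - 1*(-705) = ((416 - 804) + 833) - 1*(-705) = (-388 + 833) + 705 = 445 + 705 = 1150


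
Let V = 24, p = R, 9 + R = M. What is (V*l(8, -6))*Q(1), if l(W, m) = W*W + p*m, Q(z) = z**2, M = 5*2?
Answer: 1392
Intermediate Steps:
M = 10
R = 1 (R = -9 + 10 = 1)
p = 1
l(W, m) = m + W**2 (l(W, m) = W*W + 1*m = W**2 + m = m + W**2)
(V*l(8, -6))*Q(1) = (24*(-6 + 8**2))*1**2 = (24*(-6 + 64))*1 = (24*58)*1 = 1392*1 = 1392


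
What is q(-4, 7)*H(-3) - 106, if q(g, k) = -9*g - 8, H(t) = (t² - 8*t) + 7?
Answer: 1014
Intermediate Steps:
H(t) = 7 + t² - 8*t
q(g, k) = -8 - 9*g
q(-4, 7)*H(-3) - 106 = (-8 - 9*(-4))*(7 + (-3)² - 8*(-3)) - 106 = (-8 + 36)*(7 + 9 + 24) - 106 = 28*40 - 106 = 1120 - 106 = 1014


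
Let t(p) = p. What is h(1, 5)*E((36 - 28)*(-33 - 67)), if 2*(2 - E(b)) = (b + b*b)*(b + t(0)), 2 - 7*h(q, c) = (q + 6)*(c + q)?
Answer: -10227200080/7 ≈ -1.4610e+9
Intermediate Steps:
h(q, c) = 2/7 - (6 + q)*(c + q)/7 (h(q, c) = 2/7 - (q + 6)*(c + q)/7 = 2/7 - (6 + q)*(c + q)/7)
E(b) = 2 - b*(b + b²)/2 (E(b) = 2 - (b + b*b)*(b + 0)/2 = 2 - (b + b²)*b/2 = 2 - b*(b + b²)/2)
h(1, 5)*E((36 - 28)*(-33 - 67)) = (2/7 - 6/7*5 - 6/7*1 - ⅐*1² - ⅐*5*1)*(2 - (-33 - 67)²*(36 - 28)²/2 - (-33 - 67)³*(36 - 28)³/2) = (2/7 - 30/7 - 6/7 - ⅐*1 - 5/7)*(2 - (8*(-100))²/2 - (8*(-100))³/2) = (2/7 - 30/7 - 6/7 - ⅐ - 5/7)*(2 - ½*(-800)² - ½*(-800)³) = -40*(2 - ½*640000 - ½*(-512000000))/7 = -40*(2 - 320000 + 256000000)/7 = -40/7*255680002 = -10227200080/7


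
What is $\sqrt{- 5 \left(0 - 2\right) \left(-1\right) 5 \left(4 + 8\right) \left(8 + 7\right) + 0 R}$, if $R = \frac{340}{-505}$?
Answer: $30 i \sqrt{10} \approx 94.868 i$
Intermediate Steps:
$R = - \frac{68}{101}$ ($R = 340 \left(- \frac{1}{505}\right) = - \frac{68}{101} \approx -0.67327$)
$\sqrt{- 5 \left(0 - 2\right) \left(-1\right) 5 \left(4 + 8\right) \left(8 + 7\right) + 0 R} = \sqrt{- 5 \left(0 - 2\right) \left(-1\right) 5 \left(4 + 8\right) \left(8 + 7\right) + 0 \left(- \frac{68}{101}\right)} = \sqrt{- 5 \left(\left(-2\right) \left(-1\right)\right) 5 \cdot 12 \cdot 15 + 0} = \sqrt{\left(-5\right) 2 \cdot 5 \cdot 180 + 0} = \sqrt{\left(-10\right) 5 \cdot 180 + 0} = \sqrt{\left(-50\right) 180 + 0} = \sqrt{-9000 + 0} = \sqrt{-9000} = 30 i \sqrt{10}$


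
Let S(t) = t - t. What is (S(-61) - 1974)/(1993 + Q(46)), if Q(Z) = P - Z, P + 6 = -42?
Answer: -658/633 ≈ -1.0395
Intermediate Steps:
P = -48 (P = -6 - 42 = -48)
S(t) = 0
Q(Z) = -48 - Z
(S(-61) - 1974)/(1993 + Q(46)) = (0 - 1974)/(1993 + (-48 - 1*46)) = -1974/(1993 + (-48 - 46)) = -1974/(1993 - 94) = -1974/1899 = -1974*1/1899 = -658/633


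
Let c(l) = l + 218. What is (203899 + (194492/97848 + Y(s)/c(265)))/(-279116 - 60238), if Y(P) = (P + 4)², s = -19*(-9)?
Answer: -114755670853/190929383604 ≈ -0.60104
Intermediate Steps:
s = 171
Y(P) = (4 + P)²
c(l) = 218 + l
(203899 + (194492/97848 + Y(s)/c(265)))/(-279116 - 60238) = (203899 + (194492/97848 + (4 + 171)²/(218 + 265)))/(-279116 - 60238) = (203899 + (194492*(1/97848) + 175²/483))/(-339354) = (203899 + (48623/24462 + 30625*(1/483)))*(-1/339354) = (203899 + (48623/24462 + 4375/69))*(-1/339354) = (203899 + 36792079/562626)*(-1/339354) = (114755670853/562626)*(-1/339354) = -114755670853/190929383604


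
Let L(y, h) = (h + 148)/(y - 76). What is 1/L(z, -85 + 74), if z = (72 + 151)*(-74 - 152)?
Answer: -50474/137 ≈ -368.42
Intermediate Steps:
z = -50398 (z = 223*(-226) = -50398)
L(y, h) = (148 + h)/(-76 + y)
1/L(z, -85 + 74) = 1/((148 + (-85 + 74))/(-76 - 50398)) = 1/((148 - 11)/(-50474)) = 1/(-1/50474*137) = 1/(-137/50474) = -50474/137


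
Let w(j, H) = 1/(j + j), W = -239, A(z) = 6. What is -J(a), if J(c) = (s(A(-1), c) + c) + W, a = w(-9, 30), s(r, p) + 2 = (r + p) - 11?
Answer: 2215/9 ≈ 246.11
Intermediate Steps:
s(r, p) = -13 + p + r (s(r, p) = -2 + ((r + p) - 11) = -2 + ((p + r) - 11) = -2 + (-11 + p + r) = -13 + p + r)
w(j, H) = 1/(2*j)
a = -1/18 (a = (½)/(-9) = (½)*(-⅑) = -1/18 ≈ -0.055556)
J(c) = -246 + 2*c (J(c) = ((-13 + c + 6) + c) - 239 = ((-7 + c) + c) - 239 = (-7 + 2*c) - 239 = -246 + 2*c)
-J(a) = -(-246 + 2*(-1/18)) = -(-246 - ⅑) = -1*(-2215/9) = 2215/9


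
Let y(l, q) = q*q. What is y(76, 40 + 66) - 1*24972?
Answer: -13736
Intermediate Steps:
y(l, q) = q²
y(76, 40 + 66) - 1*24972 = (40 + 66)² - 1*24972 = 106² - 24972 = 11236 - 24972 = -13736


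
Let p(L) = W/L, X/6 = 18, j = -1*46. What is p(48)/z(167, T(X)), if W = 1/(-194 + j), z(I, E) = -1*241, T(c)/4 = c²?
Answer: 1/2776320 ≈ 3.6019e-7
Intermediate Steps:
j = -46
X = 108 (X = 6*18 = 108)
T(c) = 4*c²
z(I, E) = -241
W = -1/240 (W = 1/(-194 - 46) = 1/(-240) = -1/240 ≈ -0.0041667)
p(L) = -1/(240*L)
p(48)/z(167, T(X)) = -1/240/48/(-241) = -1/240*1/48*(-1/241) = -1/11520*(-1/241) = 1/2776320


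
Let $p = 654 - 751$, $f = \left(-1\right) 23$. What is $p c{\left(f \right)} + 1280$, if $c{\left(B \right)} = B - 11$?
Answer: $4578$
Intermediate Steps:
$f = -23$
$p = -97$ ($p = 654 - 751 = -97$)
$c{\left(B \right)} = -11 + B$
$p c{\left(f \right)} + 1280 = - 97 \left(-11 - 23\right) + 1280 = \left(-97\right) \left(-34\right) + 1280 = 3298 + 1280 = 4578$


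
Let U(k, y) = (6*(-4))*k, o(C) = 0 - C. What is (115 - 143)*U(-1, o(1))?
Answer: -672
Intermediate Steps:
o(C) = -C
U(k, y) = -24*k
(115 - 143)*U(-1, o(1)) = (115 - 143)*(-24*(-1)) = -28*24 = -672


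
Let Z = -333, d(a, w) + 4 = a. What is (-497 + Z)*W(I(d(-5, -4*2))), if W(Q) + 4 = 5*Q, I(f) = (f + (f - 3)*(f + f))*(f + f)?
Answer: 15466220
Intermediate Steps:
d(a, w) = -4 + a
I(f) = 2*f*(f + 2*f*(-3 + f)) (I(f) = (f + (-3 + f)*(2*f))*(2*f) = (f + 2*f*(-3 + f))*(2*f) = 2*f*(f + 2*f*(-3 + f)))
W(Q) = -4 + 5*Q
(-497 + Z)*W(I(d(-5, -4*2))) = (-497 - 333)*(-4 + 5*((-4 - 5)²*(-10 + 4*(-4 - 5)))) = -830*(-4 + 5*((-9)²*(-10 + 4*(-9)))) = -830*(-4 + 5*(81*(-10 - 36))) = -830*(-4 + 5*(81*(-46))) = -830*(-4 + 5*(-3726)) = -830*(-4 - 18630) = -830*(-18634) = 15466220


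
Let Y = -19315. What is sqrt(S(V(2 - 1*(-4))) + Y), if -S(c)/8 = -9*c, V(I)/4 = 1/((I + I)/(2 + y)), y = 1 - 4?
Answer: I*sqrt(19339) ≈ 139.06*I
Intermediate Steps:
y = -3
V(I) = -2/I (V(I) = 4/(((I + I)/(2 - 3))) = 4/(((2*I)/(-1))) = 4/(((2*I)*(-1))) = 4/((-2*I)) = 4*(-1/(2*I)) = -2/I)
S(c) = 72*c (S(c) = -(-72)*c = 72*c)
sqrt(S(V(2 - 1*(-4))) + Y) = sqrt(72*(-2/(2 - 1*(-4))) - 19315) = sqrt(72*(-2/(2 + 4)) - 19315) = sqrt(72*(-2/6) - 19315) = sqrt(72*(-2*1/6) - 19315) = sqrt(72*(-1/3) - 19315) = sqrt(-24 - 19315) = sqrt(-19339) = I*sqrt(19339)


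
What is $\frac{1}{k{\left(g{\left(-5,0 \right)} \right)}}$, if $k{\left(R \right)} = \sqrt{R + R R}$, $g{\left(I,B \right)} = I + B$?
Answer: $\frac{\sqrt{5}}{10} \approx 0.22361$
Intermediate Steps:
$g{\left(I,B \right)} = B + I$
$k{\left(R \right)} = \sqrt{R + R^{2}}$
$\frac{1}{k{\left(g{\left(-5,0 \right)} \right)}} = \frac{1}{\sqrt{\left(0 - 5\right) \left(1 + \left(0 - 5\right)\right)}} = \frac{1}{\sqrt{- 5 \left(1 - 5\right)}} = \frac{1}{\sqrt{\left(-5\right) \left(-4\right)}} = \frac{1}{\sqrt{20}} = \frac{1}{2 \sqrt{5}} = \frac{\sqrt{5}}{10}$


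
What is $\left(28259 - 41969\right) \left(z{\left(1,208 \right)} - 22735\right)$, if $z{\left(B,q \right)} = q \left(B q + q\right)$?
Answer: $-874602030$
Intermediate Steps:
$z{\left(B,q \right)} = q \left(q + B q\right)$
$\left(28259 - 41969\right) \left(z{\left(1,208 \right)} - 22735\right) = \left(28259 - 41969\right) \left(208^{2} \left(1 + 1\right) - 22735\right) = - 13710 \left(43264 \cdot 2 - 22735\right) = - 13710 \left(86528 - 22735\right) = \left(-13710\right) 63793 = -874602030$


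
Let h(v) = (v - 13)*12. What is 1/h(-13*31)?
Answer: -1/4992 ≈ -0.00020032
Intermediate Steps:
h(v) = -156 + 12*v (h(v) = (-13 + v)*12 = -156 + 12*v)
1/h(-13*31) = 1/(-156 + 12*(-13*31)) = 1/(-156 + 12*(-403)) = 1/(-156 - 4836) = 1/(-4992) = -1/4992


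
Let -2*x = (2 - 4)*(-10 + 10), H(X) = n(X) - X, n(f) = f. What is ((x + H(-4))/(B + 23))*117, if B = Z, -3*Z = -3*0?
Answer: 0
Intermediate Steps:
Z = 0 (Z = -(-1)*0 = -⅓*0 = 0)
H(X) = 0 (H(X) = X - X = 0)
B = 0
x = 0 (x = -(2 - 4)*(-10 + 10)/2 = -(-1)*0 = -½*0 = 0)
((x + H(-4))/(B + 23))*117 = ((0 + 0)/(0 + 23))*117 = (0/23)*117 = (0*(1/23))*117 = 0*117 = 0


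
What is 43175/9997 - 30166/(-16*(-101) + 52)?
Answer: -114776801/8337498 ≈ -13.766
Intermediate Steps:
43175/9997 - 30166/(-16*(-101) + 52) = 43175*(1/9997) - 30166/(1616 + 52) = 43175/9997 - 30166/1668 = 43175/9997 - 30166*1/1668 = 43175/9997 - 15083/834 = -114776801/8337498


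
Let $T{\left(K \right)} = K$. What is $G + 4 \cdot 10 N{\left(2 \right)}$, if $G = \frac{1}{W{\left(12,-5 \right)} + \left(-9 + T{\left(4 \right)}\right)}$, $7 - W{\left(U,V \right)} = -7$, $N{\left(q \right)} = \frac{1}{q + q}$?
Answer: $\frac{91}{9} \approx 10.111$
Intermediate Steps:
$N{\left(q \right)} = \frac{1}{2 q}$
$W{\left(U,V \right)} = 14$ ($W{\left(U,V \right)} = 7 - -7 = 7 + 7 = 14$)
$G = \frac{1}{9}$ ($G = \frac{1}{14 + \left(-9 + 4\right)} = \frac{1}{14 - 5} = \frac{1}{9} \approx 0.11111$)
$G + 4 \cdot 10 N{\left(2 \right)} = \frac{1}{9} + 4 \cdot 10 \frac{1}{2 \cdot 2} = \frac{1}{9} + 40 \cdot \frac{1}{2} \cdot \frac{1}{2} = \frac{1}{9} + 40 \cdot \frac{1}{4} = \frac{1}{9} + 10 = \frac{91}{9}$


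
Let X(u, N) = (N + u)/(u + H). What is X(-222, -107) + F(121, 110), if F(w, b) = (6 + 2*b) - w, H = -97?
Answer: 33824/319 ≈ 106.03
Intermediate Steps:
F(w, b) = 6 - w + 2*b
X(u, N) = (N + u)/(-97 + u) (X(u, N) = (N + u)/(u - 97) = (N + u)/(-97 + u))
X(-222, -107) + F(121, 110) = (-107 - 222)/(-97 - 222) + (6 - 1*121 + 2*110) = -329/(-319) + (6 - 121 + 220) = -1/319*(-329) + 105 = 329/319 + 105 = 33824/319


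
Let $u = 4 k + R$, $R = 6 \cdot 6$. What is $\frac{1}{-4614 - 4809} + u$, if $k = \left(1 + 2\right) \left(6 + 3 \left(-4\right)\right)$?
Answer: $- \frac{339229}{9423} \approx -36.0$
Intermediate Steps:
$R = 36$
$k = -18$ ($k = 3 \left(6 - 12\right) = 3 \left(-6\right) = -18$)
$u = -36$ ($u = 4 \left(-18\right) + 36 = -72 + 36 = -36$)
$\frac{1}{-4614 - 4809} + u = \frac{1}{-4614 - 4809} - 36 = \frac{1}{-9423} - 36 = - \frac{1}{9423} - 36 = - \frac{339229}{9423}$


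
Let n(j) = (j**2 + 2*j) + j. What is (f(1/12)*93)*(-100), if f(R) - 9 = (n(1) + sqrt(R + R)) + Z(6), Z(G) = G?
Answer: -176700 - 1550*sqrt(6) ≈ -1.8050e+5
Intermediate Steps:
n(j) = j**2 + 3*j
f(R) = 19 + sqrt(2)*sqrt(R) (f(R) = 9 + ((1*(3 + 1) + sqrt(R + R)) + 6) = 9 + ((1*4 + sqrt(2*R)) + 6) = 9 + ((4 + sqrt(2)*sqrt(R)) + 6) = 9 + (10 + sqrt(2)*sqrt(R)) = 19 + sqrt(2)*sqrt(R))
(f(1/12)*93)*(-100) = ((19 + sqrt(2)*sqrt(1/12))*93)*(-100) = ((19 + sqrt(2)*(sqrt(3)/6))*93)*(-100) = ((19 + sqrt(6)/6)*93)*(-100) = (1767 + 31*sqrt(6)/2)*(-100) = -176700 - 1550*sqrt(6)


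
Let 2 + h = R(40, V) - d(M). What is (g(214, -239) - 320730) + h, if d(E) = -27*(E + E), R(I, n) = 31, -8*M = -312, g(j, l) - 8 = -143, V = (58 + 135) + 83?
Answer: -318730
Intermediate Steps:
V = 276 (V = 193 + 83 = 276)
g(j, l) = -135 (g(j, l) = 8 - 143 = -135)
M = 39 (M = -⅛*(-312) = 39)
d(E) = -54*E
h = 2135 (h = -2 + (31 - (-54)*39) = -2 + (31 - 1*(-2106)) = -2 + (31 + 2106) = -2 + 2137 = 2135)
(g(214, -239) - 320730) + h = (-135 - 320730) + 2135 = -320865 + 2135 = -318730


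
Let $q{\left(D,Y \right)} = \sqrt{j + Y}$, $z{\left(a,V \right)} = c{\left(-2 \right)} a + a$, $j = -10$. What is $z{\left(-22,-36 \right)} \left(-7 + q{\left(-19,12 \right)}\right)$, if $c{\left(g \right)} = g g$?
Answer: $770 - 110 \sqrt{2} \approx 614.44$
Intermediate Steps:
$c{\left(g \right)} = g^{2}$
$z{\left(a,V \right)} = 5 a$ ($z{\left(a,V \right)} = \left(-2\right)^{2} a + a = 4 a + a = 5 a$)
$q{\left(D,Y \right)} = \sqrt{-10 + Y}$
$z{\left(-22,-36 \right)} \left(-7 + q{\left(-19,12 \right)}\right) = 5 \left(-22\right) \left(-7 + \sqrt{-10 + 12}\right) = - 110 \left(-7 + \sqrt{2}\right) = 770 - 110 \sqrt{2}$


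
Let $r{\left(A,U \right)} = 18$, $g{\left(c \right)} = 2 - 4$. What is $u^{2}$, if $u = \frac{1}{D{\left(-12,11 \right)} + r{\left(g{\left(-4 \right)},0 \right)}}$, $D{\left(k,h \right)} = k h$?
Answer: $\frac{1}{12996} \approx 7.6947 \cdot 10^{-5}$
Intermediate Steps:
$g{\left(c \right)} = -2$ ($g{\left(c \right)} = 2 - 4 = -2$)
$D{\left(k,h \right)} = h k$
$u = - \frac{1}{114}$ ($u = \frac{1}{11 \left(-12\right) + 18} = \frac{1}{-132 + 18} = \frac{1}{-114} = - \frac{1}{114} \approx -0.0087719$)
$u^{2} = \left(- \frac{1}{114}\right)^{2} = \frac{1}{12996}$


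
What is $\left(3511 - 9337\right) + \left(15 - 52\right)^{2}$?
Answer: $-4457$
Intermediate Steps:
$\left(3511 - 9337\right) + \left(15 - 52\right)^{2} = -5826 + \left(-37\right)^{2} = -5826 + 1369 = -4457$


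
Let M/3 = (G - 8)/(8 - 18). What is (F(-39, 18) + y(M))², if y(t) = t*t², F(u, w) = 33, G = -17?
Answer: 13242321/64 ≈ 2.0691e+5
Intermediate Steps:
M = 15/2 (M = 3*((-17 - 8)/(8 - 18)) = 3*(-25/(-10)) = 3*(-25*(-⅒)) = 3*(5/2) = 15/2 ≈ 7.5000)
y(t) = t³
(F(-39, 18) + y(M))² = (33 + (15/2)³)² = (33 + 3375/8)² = (3639/8)² = 13242321/64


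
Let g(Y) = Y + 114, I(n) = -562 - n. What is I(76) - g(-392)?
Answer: -360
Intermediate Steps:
g(Y) = 114 + Y
I(76) - g(-392) = (-562 - 1*76) - (114 - 392) = (-562 - 76) - 1*(-278) = -638 + 278 = -360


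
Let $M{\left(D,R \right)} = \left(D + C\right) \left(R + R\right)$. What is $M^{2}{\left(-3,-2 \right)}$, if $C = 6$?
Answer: $144$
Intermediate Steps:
$M{\left(D,R \right)} = 2 R \left(6 + D\right)$ ($M{\left(D,R \right)} = \left(D + 6\right) \left(R + R\right) = \left(6 + D\right) 2 R = 2 R \left(6 + D\right)$)
$M^{2}{\left(-3,-2 \right)} = \left(2 \left(-2\right) \left(6 - 3\right)\right)^{2} = \left(2 \left(-2\right) 3\right)^{2} = \left(-12\right)^{2} = 144$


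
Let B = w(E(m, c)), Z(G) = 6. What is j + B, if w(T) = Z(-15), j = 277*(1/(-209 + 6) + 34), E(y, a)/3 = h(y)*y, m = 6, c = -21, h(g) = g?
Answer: 1912795/203 ≈ 9422.6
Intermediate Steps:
E(y, a) = 3*y² (E(y, a) = 3*(y*y) = 3*y²)
j = 1911577/203 (j = 277*(1/(-203) + 34) = 277*(-1/203 + 34) = 277*(6901/203) = 1911577/203 ≈ 9416.6)
w(T) = 6
B = 6
j + B = 1911577/203 + 6 = 1912795/203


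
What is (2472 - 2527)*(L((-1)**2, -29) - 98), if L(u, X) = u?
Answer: 5335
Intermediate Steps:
(2472 - 2527)*(L((-1)**2, -29) - 98) = (2472 - 2527)*((-1)**2 - 98) = -55*(1 - 98) = -55*(-97) = 5335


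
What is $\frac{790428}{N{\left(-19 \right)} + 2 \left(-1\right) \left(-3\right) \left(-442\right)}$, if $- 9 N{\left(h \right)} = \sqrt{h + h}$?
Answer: $- \frac{84896709768}{284840731} + \frac{3556926 i \sqrt{38}}{284840731} \approx -298.05 + 0.076978 i$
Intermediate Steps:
$N{\left(h \right)} = - \frac{\sqrt{2} \sqrt{h}}{9}$ ($N{\left(h \right)} = - \frac{\sqrt{h + h}}{9} = - \frac{\sqrt{2 h}}{9} = - \frac{\sqrt{2} \sqrt{h}}{9}$)
$\frac{790428}{N{\left(-19 \right)} + 2 \left(-1\right) \left(-3\right) \left(-442\right)} = \frac{790428}{- \frac{\sqrt{2} \sqrt{-19}}{9} + 2 \left(-1\right) \left(-3\right) \left(-442\right)} = \frac{790428}{- \frac{\sqrt{2} i \sqrt{19}}{9} + \left(-2\right) \left(-3\right) \left(-442\right)} = \frac{790428}{- \frac{i \sqrt{38}}{9} + 6 \left(-442\right)} = \frac{790428}{- \frac{i \sqrt{38}}{9} - 2652} = \frac{790428}{-2652 - \frac{i \sqrt{38}}{9}}$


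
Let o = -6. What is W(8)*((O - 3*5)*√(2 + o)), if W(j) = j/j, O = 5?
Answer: -20*I ≈ -20.0*I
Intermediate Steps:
W(j) = 1
W(8)*((O - 3*5)*√(2 + o)) = 1*((5 - 3*5)*√(2 - 6)) = 1*((5 - 15)*√(-4)) = 1*(-20*I) = -20*I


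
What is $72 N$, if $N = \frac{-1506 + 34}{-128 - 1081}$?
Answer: $\frac{35328}{403} \approx 87.662$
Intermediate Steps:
$N = \frac{1472}{1209}$ ($N = - \frac{1472}{-1209} = \left(-1472\right) \left(- \frac{1}{1209}\right) = \frac{1472}{1209} \approx 1.2175$)
$72 N = 72 \cdot \frac{1472}{1209} = \frac{35328}{403}$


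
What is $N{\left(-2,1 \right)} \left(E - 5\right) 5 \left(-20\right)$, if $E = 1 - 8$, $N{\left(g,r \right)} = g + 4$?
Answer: $2400$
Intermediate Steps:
$N{\left(g,r \right)} = 4 + g$
$E = -7$ ($E = 1 - 8 = -7$)
$N{\left(-2,1 \right)} \left(E - 5\right) 5 \left(-20\right) = \left(4 - 2\right) \left(-7 - 5\right) 5 \left(-20\right) = 2 \left(\left(-12\right) 5\right) \left(-20\right) = 2 \left(-60\right) \left(-20\right) = \left(-120\right) \left(-20\right) = 2400$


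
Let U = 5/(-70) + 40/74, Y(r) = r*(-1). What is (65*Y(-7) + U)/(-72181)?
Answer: -235933/37389758 ≈ -0.0063101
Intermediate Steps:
Y(r) = -r
U = 243/518 (U = 5*(-1/70) + 40*(1/74) = -1/14 + 20/37 = 243/518 ≈ 0.46911)
(65*Y(-7) + U)/(-72181) = (65*(-1*(-7)) + 243/518)/(-72181) = (65*7 + 243/518)*(-1/72181) = (455 + 243/518)*(-1/72181) = (235933/518)*(-1/72181) = -235933/37389758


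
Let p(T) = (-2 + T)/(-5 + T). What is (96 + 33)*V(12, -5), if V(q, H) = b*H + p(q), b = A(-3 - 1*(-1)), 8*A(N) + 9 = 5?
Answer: 7095/14 ≈ 506.79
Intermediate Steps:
A(N) = -½ (A(N) = -9/8 + (⅛)*5 = -9/8 + 5/8 = -½)
b = -½ ≈ -0.50000
p(T) = (-2 + T)/(-5 + T)
V(q, H) = -H/2 + (-2 + q)/(-5 + q)
(96 + 33)*V(12, -5) = (96 + 33)*((-2 + 12 - ½*(-5)*(-5 + 12))/(-5 + 12)) = 129*((-2 + 12 - ½*(-5)*7)/7) = 129*((-2 + 12 + 35/2)/7) = 129*((⅐)*(55/2)) = 129*(55/14) = 7095/14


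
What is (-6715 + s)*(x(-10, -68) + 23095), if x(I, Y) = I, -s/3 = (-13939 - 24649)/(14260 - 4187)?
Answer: -1558801489635/10073 ≈ -1.5475e+8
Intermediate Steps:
s = 115764/10073 (s = -3*(-13939 - 24649)/(14260 - 4187) = -(-115764)/10073 = -3*(-38588/10073) = 115764/10073 ≈ 11.493)
(-6715 + s)*(x(-10, -68) + 23095) = (-6715 + 115764/10073)*(-10 + 23095) = -67524431/10073*23085 = -1558801489635/10073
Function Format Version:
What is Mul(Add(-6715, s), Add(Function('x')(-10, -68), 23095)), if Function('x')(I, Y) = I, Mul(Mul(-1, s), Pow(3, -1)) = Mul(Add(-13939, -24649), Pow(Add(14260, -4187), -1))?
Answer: Rational(-1558801489635, 10073) ≈ -1.5475e+8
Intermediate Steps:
s = Rational(115764, 10073) (s = Mul(-3, Mul(Add(-13939, -24649), Pow(Add(14260, -4187), -1))) = Mul(-3, Mul(-38588, Pow(10073, -1))) = Mul(-3, Mul(-38588, Rational(1, 10073))) = Mul(-3, Rational(-38588, 10073)) = Rational(115764, 10073) ≈ 11.493)
Mul(Add(-6715, s), Add(Function('x')(-10, -68), 23095)) = Mul(Add(-6715, Rational(115764, 10073)), Add(-10, 23095)) = Mul(Rational(-67524431, 10073), 23085) = Rational(-1558801489635, 10073)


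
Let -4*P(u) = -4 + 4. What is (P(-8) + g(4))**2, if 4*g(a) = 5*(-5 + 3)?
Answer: 25/4 ≈ 6.2500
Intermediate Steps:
P(u) = 0 (P(u) = -(-4 + 4)/4 = -1/4*0 = 0)
g(a) = -5/2 (g(a) = (5*(-5 + 3))/4 = (5*(-2))/4 = (1/4)*(-10) = -5/2)
(P(-8) + g(4))**2 = (0 - 5/2)**2 = (-5/2)**2 = 25/4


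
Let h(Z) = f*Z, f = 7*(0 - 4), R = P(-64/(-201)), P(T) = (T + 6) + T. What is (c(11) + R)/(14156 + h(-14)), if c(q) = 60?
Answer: 6697/1462074 ≈ 0.0045805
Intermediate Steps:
P(T) = 6 + 2*T (P(T) = (6 + T) + T = 6 + 2*T)
R = 1334/201 (R = 6 + 2*(-64/(-201)) = 6 + 2*(-64*(-1/201)) = 6 + 2*(64/201) = 6 + 128/201 = 1334/201 ≈ 6.6368)
f = -28 (f = 7*(-4) = -28)
h(Z) = -28*Z
(c(11) + R)/(14156 + h(-14)) = (60 + 1334/201)/(14156 - 28*(-14)) = 13394/(201*(14156 + 392)) = (13394/201)/14548 = (13394/201)*(1/14548) = 6697/1462074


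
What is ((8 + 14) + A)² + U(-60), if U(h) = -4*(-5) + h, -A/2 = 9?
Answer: -24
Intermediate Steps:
A = -18 (A = -2*9 = -18)
U(h) = 20 + h
((8 + 14) + A)² + U(-60) = ((8 + 14) - 18)² + (20 - 60) = (22 - 18)² - 40 = 4² - 40 = 16 - 40 = -24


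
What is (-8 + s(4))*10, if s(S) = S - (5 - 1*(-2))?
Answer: -110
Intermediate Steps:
s(S) = -7 + S (s(S) = S - (5 + 2) = S - 1*7 = S - 7 = -7 + S)
(-8 + s(4))*10 = (-8 + (-7 + 4))*10 = (-8 - 3)*10 = -11*10 = -110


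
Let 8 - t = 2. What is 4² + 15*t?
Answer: 106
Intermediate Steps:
t = 6 (t = 8 - 1*2 = 8 - 2 = 6)
4² + 15*t = 4² + 15*6 = 16 + 90 = 106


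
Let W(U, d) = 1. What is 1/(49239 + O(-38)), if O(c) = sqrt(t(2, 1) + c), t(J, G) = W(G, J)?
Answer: 49239/2424479158 - I*sqrt(37)/2424479158 ≈ 2.0309e-5 - 2.5089e-9*I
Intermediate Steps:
t(J, G) = 1
O(c) = sqrt(1 + c)
1/(49239 + O(-38)) = 1/(49239 + sqrt(1 - 38)) = 1/(49239 + sqrt(-37)) = 1/(49239 + I*sqrt(37))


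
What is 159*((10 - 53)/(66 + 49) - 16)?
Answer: -299397/115 ≈ -2603.5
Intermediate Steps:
159*((10 - 53)/(66 + 49) - 16) = 159*(-43/115 - 16) = 159*(-1883/115) = -299397/115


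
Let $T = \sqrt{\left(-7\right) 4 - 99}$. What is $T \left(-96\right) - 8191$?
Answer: $-8191 - 96 i \sqrt{127} \approx -8191.0 - 1081.9 i$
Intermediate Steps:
$T = i \sqrt{127}$ ($T = \sqrt{-28 - 99} = \sqrt{-127} = i \sqrt{127} \approx 11.269 i$)
$T \left(-96\right) - 8191 = i \sqrt{127} \left(-96\right) - 8191 = - 96 i \sqrt{127} - 8191 = -8191 - 96 i \sqrt{127}$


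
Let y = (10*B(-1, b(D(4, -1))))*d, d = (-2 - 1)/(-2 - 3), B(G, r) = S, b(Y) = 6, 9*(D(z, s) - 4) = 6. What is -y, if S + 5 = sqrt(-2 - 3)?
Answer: 30 - 6*I*sqrt(5) ≈ 30.0 - 13.416*I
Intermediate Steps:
D(z, s) = 14/3 (D(z, s) = 4 + (1/9)*6 = 4 + 2/3 = 14/3)
S = -5 + I*sqrt(5) (S = -5 + sqrt(-2 - 3) = -5 + sqrt(-5) = -5 + I*sqrt(5) ≈ -5.0 + 2.2361*I)
B(G, r) = -5 + I*sqrt(5)
d = 3/5 (d = -3/(-5) = -3*(-1/5) = 3/5 ≈ 0.60000)
y = -30 + 6*I*sqrt(5) (y = (10*(-5 + I*sqrt(5)))*(3/5) = (-50 + 10*I*sqrt(5))*(3/5) = -30 + 6*I*sqrt(5) ≈ -30.0 + 13.416*I)
-y = -(-30 + 6*I*sqrt(5)) = 30 - 6*I*sqrt(5)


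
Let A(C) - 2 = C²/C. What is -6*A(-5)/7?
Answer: 18/7 ≈ 2.5714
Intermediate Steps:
A(C) = 2 + C (A(C) = 2 + C²/C = 2 + C)
-6*A(-5)/7 = -6*(2 - 5)/7 = -6*(-3)*(⅐) = 18*(⅐) = 18/7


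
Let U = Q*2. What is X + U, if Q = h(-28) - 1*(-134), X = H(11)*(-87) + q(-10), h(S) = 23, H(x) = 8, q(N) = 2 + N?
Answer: -390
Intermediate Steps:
X = -704 (X = 8*(-87) + (2 - 10) = -696 - 8 = -704)
Q = 157 (Q = 23 - 1*(-134) = 23 + 134 = 157)
U = 314 (U = 157*2 = 314)
X + U = -704 + 314 = -390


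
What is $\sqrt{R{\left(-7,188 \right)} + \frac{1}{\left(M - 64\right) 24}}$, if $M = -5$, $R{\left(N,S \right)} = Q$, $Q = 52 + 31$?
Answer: $\frac{\sqrt{6322562}}{276} \approx 9.1104$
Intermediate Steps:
$Q = 83$
$R{\left(N,S \right)} = 83$
$\sqrt{R{\left(-7,188 \right)} + \frac{1}{\left(M - 64\right) 24}} = \sqrt{83 + \frac{1}{\left(-5 - 64\right) 24}} = \sqrt{83 + \frac{1}{\left(-69\right) 24}} = \sqrt{83 + \frac{1}{-1656}} = \sqrt{83 - \frac{1}{1656}} = \sqrt{\frac{137447}{1656}} = \frac{\sqrt{6322562}}{276}$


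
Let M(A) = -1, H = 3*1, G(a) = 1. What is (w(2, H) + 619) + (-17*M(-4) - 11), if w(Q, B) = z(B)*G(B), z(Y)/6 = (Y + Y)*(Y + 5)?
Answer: 913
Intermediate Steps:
H = 3
z(Y) = 12*Y*(5 + Y) (z(Y) = 6*((Y + Y)*(Y + 5)) = 6*((2*Y)*(5 + Y)) = 6*(2*Y*(5 + Y)) = 12*Y*(5 + Y))
w(Q, B) = 12*B*(5 + B) (w(Q, B) = (12*B*(5 + B))*1 = 12*B*(5 + B))
(w(2, H) + 619) + (-17*M(-4) - 11) = (12*3*(5 + 3) + 619) + (-17*(-1) - 11) = (12*3*8 + 619) + (17 - 11) = (288 + 619) + 6 = 907 + 6 = 913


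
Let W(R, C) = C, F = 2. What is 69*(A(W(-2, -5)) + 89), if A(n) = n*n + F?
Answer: 8004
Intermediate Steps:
A(n) = 2 + n² (A(n) = n*n + 2 = n² + 2 = 2 + n²)
69*(A(W(-2, -5)) + 89) = 69*((2 + (-5)²) + 89) = 69*((2 + 25) + 89) = 69*(27 + 89) = 69*116 = 8004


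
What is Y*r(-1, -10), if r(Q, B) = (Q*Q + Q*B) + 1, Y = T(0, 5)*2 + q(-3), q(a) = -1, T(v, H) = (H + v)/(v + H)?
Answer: 12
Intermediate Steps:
T(v, H) = 1 (T(v, H) = (H + v)/(H + v) = 1)
Y = 1 (Y = 1*2 - 1 = 2 - 1 = 1)
r(Q, B) = 1 + Q² + B*Q (r(Q, B) = (Q² + B*Q) + 1 = 1 + Q² + B*Q)
Y*r(-1, -10) = 1*(1 + (-1)² - 10*(-1)) = 1*(1 + 1 + 10) = 1*12 = 12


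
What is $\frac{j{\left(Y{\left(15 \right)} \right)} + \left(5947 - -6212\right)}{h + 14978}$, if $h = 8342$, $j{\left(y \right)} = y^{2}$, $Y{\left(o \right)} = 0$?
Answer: $\frac{12159}{23320} \approx 0.5214$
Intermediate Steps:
$\frac{j{\left(Y{\left(15 \right)} \right)} + \left(5947 - -6212\right)}{h + 14978} = \frac{0^{2} + \left(5947 - -6212\right)}{8342 + 14978} = \frac{0 + \left(5947 + 6212\right)}{23320} = \left(0 + 12159\right) \frac{1}{23320} = 12159 \cdot \frac{1}{23320} = \frac{12159}{23320}$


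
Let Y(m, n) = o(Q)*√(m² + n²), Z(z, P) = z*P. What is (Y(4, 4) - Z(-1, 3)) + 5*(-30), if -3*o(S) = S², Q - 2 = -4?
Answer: -147 - 16*√2/3 ≈ -154.54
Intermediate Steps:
Q = -2 (Q = 2 - 4 = -2)
o(S) = -S²/3
Z(z, P) = P*z
Y(m, n) = -4*√(m² + n²)/3 (Y(m, n) = (-⅓*(-2)²)*√(m² + n²) = (-⅓*4)*√(m² + n²) = -4*√(m² + n²)/3)
(Y(4, 4) - Z(-1, 3)) + 5*(-30) = (-4*√(4² + 4²)/3 - 3*(-1)) + 5*(-30) = (-4*√(16 + 16)/3 - 1*(-3)) - 150 = (-16*√2/3 + 3) - 150 = (3 - 16*√2/3) - 150 = -147 - 16*√2/3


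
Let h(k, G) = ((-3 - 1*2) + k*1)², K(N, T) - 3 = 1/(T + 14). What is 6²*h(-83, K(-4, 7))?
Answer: 278784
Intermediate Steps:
K(N, T) = 3 + 1/(14 + T) (K(N, T) = 3 + 1/(T + 14) = 3 + 1/(14 + T))
h(k, G) = (-5 + k)² (h(k, G) = ((-3 - 2) + k)² = (-5 + k)²)
6²*h(-83, K(-4, 7)) = 6²*(-5 - 83)² = 36*(-88)² = 36*7744 = 278784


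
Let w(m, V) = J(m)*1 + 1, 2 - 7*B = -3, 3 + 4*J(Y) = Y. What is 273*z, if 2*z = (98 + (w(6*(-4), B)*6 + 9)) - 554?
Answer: -262899/4 ≈ -65725.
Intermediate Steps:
J(Y) = -3/4 + Y/4
B = 5/7 (B = 2/7 - 1/7*(-3) = 2/7 + 3/7 = 5/7 ≈ 0.71429)
w(m, V) = 1/4 + m/4 (w(m, V) = (-3/4 + m/4)*1 + 1 = (-3/4 + m/4) + 1 = 1/4 + m/4)
z = -963/4 (z = ((98 + ((1/4 + (6*(-4))/4)*6 + 9)) - 554)/2 = ((98 + ((1/4 + (1/4)*(-24))*6 + 9)) - 554)/2 = ((98 + ((1/4 - 6)*6 + 9)) - 554)/2 = ((98 + (-23/4*6 + 9)) - 554)/2 = ((98 + (-69/2 + 9)) - 554)/2 = ((98 - 51/2) - 554)/2 = (145/2 - 554)/2 = (1/2)*(-963/2) = -963/4 ≈ -240.75)
273*z = 273*(-963/4) = -262899/4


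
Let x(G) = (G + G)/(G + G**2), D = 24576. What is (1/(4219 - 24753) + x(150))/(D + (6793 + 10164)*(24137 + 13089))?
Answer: 40917/1957324382353972 ≈ 2.0905e-11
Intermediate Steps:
x(G) = 2*G/(G + G**2) (x(G) = (2*G)/(G + G**2) = 2*G/(G + G**2))
(1/(4219 - 24753) + x(150))/(D + (6793 + 10164)*(24137 + 13089)) = (1/(4219 - 24753) + 2/(1 + 150))/(24576 + (6793 + 10164)*(24137 + 13089)) = (1/(-20534) + 2/151)/(24576 + 16957*37226) = (-1/20534 + 2*(1/151))/(24576 + 631241282) = (-1/20534 + 2/151)/631265858 = (40917/3100634)*(1/631265858) = 40917/1957324382353972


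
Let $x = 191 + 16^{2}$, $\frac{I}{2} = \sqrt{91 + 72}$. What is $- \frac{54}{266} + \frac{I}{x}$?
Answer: $- \frac{27}{133} + \frac{2 \sqrt{163}}{447} \approx -0.14588$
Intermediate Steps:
$I = 2 \sqrt{163}$ ($I = 2 \sqrt{91 + 72} = 2 \sqrt{163} \approx 25.534$)
$x = 447$ ($x = 191 + 256 = 447$)
$- \frac{54}{266} + \frac{I}{x} = - \frac{54}{266} + \frac{2 \sqrt{163}}{447} = \left(-54\right) \frac{1}{266} + 2 \sqrt{163} \cdot \frac{1}{447} = - \frac{27}{133} + \frac{2 \sqrt{163}}{447}$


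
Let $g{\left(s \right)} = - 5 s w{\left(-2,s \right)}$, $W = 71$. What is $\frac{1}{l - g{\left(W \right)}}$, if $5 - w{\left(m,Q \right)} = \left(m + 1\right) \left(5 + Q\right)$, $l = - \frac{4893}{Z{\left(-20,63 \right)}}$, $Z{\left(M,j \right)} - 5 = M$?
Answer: $\frac{5}{145406} \approx 3.4386 \cdot 10^{-5}$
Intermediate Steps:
$Z{\left(M,j \right)} = 5 + M$
$l = \frac{1631}{5}$ ($l = - \frac{4893}{5 - 20} = - \frac{4893}{-15} = \left(-4893\right) \left(- \frac{1}{15}\right) = \frac{1631}{5} \approx 326.2$)
$w{\left(m,Q \right)} = 5 - \left(1 + m\right) \left(5 + Q\right)$ ($w{\left(m,Q \right)} = 5 - \left(m + 1\right) \left(5 + Q\right) = 5 - \left(1 + m\right) \left(5 + Q\right)$)
$g{\left(s \right)} = - 5 s \left(10 + s\right)$ ($g{\left(s \right)} = - 5 s \left(- s - -10 - s \left(-2\right)\right) = - 5 s \left(- s + 10 + 2 s\right) = - 5 s \left(10 + s\right)$)
$\frac{1}{l - g{\left(W \right)}} = \frac{1}{\frac{1631}{5} - 5 \cdot 71 \left(-10 - 71\right)} = \frac{1}{\frac{1631}{5} - 5 \cdot 71 \left(-81\right)} = \frac{1}{\frac{1631}{5} - -28755} = \frac{1}{\frac{1631}{5} + 28755} = \frac{1}{\frac{145406}{5}} = \frac{5}{145406}$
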